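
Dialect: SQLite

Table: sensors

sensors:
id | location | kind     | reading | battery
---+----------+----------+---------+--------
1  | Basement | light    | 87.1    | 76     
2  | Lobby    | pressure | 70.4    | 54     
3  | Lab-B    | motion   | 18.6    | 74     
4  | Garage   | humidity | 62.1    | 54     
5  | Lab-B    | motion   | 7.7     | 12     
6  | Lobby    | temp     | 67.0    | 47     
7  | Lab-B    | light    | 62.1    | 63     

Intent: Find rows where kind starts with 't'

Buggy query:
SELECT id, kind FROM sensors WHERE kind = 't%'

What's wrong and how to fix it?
Bug: Wildcards only work with LIKE; '=' treats '%' as a literal character

Fix: Use LIKE for wildcard pattern matching

Corrected query:
SELECT id, kind FROM sensors WHERE kind LIKE 't%'

Result:
id | kind
---+-----
6  | temp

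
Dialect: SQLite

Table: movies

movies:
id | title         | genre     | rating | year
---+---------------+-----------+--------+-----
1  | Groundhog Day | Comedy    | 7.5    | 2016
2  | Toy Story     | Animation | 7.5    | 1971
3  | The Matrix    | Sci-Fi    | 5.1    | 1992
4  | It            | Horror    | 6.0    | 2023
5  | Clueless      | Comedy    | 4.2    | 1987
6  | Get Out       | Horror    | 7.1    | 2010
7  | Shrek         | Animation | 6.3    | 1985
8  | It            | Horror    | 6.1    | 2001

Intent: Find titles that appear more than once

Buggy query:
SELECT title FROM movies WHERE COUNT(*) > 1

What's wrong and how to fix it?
Bug: COUNT(*) is an aggregate and cannot be used in WHERE

Fix: Group first, then use HAVING for the count condition

Corrected query:
SELECT title FROM movies GROUP BY title HAVING COUNT(*) > 1

Result:
title
-----
It   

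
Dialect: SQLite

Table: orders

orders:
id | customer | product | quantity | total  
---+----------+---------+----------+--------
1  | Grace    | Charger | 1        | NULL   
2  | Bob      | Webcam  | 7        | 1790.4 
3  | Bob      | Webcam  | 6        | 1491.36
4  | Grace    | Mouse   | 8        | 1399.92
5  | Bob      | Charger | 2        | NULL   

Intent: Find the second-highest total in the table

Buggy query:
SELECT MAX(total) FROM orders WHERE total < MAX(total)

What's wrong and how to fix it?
Bug: The inner MAX is an aggregate inside WHERE, which is not allowed

Fix: Put the inner MAX in a scalar subquery

Corrected query:
SELECT MAX(total) FROM orders WHERE total < (SELECT MAX(total) FROM orders)

Result:
MAX(total)
----------
1491.36   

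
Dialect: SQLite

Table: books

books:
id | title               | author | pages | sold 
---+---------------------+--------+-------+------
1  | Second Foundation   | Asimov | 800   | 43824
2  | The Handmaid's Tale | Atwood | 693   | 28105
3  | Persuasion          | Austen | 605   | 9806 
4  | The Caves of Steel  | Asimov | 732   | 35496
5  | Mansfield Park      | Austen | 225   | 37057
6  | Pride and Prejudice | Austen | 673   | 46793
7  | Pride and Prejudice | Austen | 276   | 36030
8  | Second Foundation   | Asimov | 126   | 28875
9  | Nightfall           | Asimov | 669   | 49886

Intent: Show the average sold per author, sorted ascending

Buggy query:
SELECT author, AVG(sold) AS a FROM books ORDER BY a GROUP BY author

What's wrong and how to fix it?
Bug: ORDER BY appears before GROUP BY; SQL clause order requires GROUP BY first

Fix: Move ORDER BY to the end, after GROUP BY

Corrected query:
SELECT author, AVG(sold) AS a FROM books GROUP BY author ORDER BY a

Result:
author | a       
-------+---------
Atwood | 28105   
Austen | 32421.5 
Asimov | 39520.25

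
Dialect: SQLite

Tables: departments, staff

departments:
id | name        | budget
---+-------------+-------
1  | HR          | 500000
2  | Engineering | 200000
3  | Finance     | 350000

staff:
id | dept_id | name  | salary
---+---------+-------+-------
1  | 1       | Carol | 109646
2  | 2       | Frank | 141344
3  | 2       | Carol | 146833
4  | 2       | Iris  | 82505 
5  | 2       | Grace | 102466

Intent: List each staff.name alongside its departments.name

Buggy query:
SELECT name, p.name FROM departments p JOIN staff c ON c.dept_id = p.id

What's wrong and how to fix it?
Bug: Both tables have a 'name' column; the unqualified reference is ambiguous

Fix: Prefix ambiguous columns with the table alias

Corrected query:
SELECT c.name, p.name FROM departments p JOIN staff c ON c.dept_id = p.id

Result:
name  | name       
------+------------
Carol | HR         
Frank | Engineering
Carol | Engineering
Iris  | Engineering
Grace | Engineering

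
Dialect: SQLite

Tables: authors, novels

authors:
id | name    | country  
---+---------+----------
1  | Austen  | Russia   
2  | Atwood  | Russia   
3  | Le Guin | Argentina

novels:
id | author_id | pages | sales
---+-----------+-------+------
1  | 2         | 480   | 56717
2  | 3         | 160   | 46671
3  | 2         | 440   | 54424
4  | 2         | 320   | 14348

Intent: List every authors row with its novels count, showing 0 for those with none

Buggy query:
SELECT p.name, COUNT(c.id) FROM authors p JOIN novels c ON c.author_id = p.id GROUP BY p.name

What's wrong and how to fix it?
Bug: An inner join excludes parents with zero children

Fix: Use LEFT JOIN so parents without children still appear (COUNT(c.id) gives 0)

Corrected query:
SELECT p.name, COUNT(c.id) FROM authors p LEFT JOIN novels c ON c.author_id = p.id GROUP BY p.name

Result:
name    | COUNT(c.id)
--------+------------
Atwood  | 3          
Austen  | 0          
Le Guin | 1          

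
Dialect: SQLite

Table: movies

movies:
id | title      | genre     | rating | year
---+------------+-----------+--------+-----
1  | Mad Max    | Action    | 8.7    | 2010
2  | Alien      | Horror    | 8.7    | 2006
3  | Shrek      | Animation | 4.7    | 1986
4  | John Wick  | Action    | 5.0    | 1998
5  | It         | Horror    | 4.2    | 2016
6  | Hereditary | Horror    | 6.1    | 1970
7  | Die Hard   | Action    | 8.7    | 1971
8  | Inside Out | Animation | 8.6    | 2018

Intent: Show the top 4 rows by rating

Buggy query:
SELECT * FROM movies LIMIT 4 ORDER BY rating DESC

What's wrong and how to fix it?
Bug: LIMIT must come after ORDER BY

Fix: Swap the clauses: ORDER BY first, then LIMIT

Corrected query:
SELECT * FROM movies ORDER BY rating DESC LIMIT 4

Result:
id | title      | genre     | rating | year
---+------------+-----------+--------+-----
1  | Mad Max    | Action    | 8.7    | 2010
2  | Alien      | Horror    | 8.7    | 2006
7  | Die Hard   | Action    | 8.7    | 1971
8  | Inside Out | Animation | 8.6    | 2018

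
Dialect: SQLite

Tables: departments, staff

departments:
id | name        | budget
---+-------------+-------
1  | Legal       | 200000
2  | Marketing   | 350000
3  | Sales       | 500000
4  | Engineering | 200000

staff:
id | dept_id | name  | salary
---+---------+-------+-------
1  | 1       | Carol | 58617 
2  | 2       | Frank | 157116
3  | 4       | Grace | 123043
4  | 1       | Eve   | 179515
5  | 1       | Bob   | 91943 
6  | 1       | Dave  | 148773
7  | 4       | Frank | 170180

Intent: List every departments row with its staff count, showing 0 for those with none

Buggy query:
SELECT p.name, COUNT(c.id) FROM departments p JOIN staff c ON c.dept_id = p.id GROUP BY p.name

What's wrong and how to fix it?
Bug: An inner join excludes parents with zero children

Fix: Use LEFT JOIN so parents without children still appear (COUNT(c.id) gives 0)

Corrected query:
SELECT p.name, COUNT(c.id) FROM departments p LEFT JOIN staff c ON c.dept_id = p.id GROUP BY p.name

Result:
name        | COUNT(c.id)
------------+------------
Engineering | 2          
Legal       | 4          
Marketing   | 1          
Sales       | 0          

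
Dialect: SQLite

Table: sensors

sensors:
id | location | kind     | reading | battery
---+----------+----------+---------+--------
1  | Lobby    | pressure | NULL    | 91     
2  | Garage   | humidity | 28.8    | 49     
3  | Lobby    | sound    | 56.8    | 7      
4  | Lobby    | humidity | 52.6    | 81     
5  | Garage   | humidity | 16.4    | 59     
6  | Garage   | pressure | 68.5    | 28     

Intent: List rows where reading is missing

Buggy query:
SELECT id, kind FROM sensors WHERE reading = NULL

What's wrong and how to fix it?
Bug: Comparing to NULL with '=' never matches; NULL = NULL is unknown, not true

Fix: Replace '= NULL' with 'IS NULL'

Corrected query:
SELECT id, kind FROM sensors WHERE reading IS NULL

Result:
id | kind    
---+---------
1  | pressure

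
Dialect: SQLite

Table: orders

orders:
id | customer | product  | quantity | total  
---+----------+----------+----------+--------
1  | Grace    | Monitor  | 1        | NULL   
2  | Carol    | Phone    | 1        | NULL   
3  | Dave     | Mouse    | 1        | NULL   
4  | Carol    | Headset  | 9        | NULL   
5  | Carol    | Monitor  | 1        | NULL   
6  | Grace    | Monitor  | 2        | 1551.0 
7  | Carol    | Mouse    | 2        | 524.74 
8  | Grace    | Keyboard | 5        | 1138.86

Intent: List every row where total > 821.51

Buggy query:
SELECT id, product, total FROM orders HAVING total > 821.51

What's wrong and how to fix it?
Bug: HAVING filters the output of aggregation, but this query has no GROUP BY and no aggregate functions, so SQLite rejects it (HAVING clause on a non-aggregate query); the condition here is per row

Fix: Replace HAVING with WHERE since the condition applies to individual rows

Corrected query:
SELECT id, product, total FROM orders WHERE total > 821.51

Result:
id | product  | total  
---+----------+--------
6  | Monitor  | 1551   
8  | Keyboard | 1138.86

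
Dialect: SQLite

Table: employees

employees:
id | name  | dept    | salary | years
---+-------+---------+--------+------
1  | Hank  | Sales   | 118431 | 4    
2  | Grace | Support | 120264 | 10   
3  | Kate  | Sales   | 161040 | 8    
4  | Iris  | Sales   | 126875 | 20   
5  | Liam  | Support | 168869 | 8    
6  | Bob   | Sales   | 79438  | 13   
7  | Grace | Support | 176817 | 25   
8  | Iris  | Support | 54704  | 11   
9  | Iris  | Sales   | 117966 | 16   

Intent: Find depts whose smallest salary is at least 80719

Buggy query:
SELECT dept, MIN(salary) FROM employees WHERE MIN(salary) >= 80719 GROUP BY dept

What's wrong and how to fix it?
Bug: Aggregates like MIN are computed per group after WHERE runs

Fix: Use HAVING for the per-group MIN condition

Corrected query:
SELECT dept, MIN(salary) FROM employees GROUP BY dept HAVING MIN(salary) >= 80719

Result:
(no rows)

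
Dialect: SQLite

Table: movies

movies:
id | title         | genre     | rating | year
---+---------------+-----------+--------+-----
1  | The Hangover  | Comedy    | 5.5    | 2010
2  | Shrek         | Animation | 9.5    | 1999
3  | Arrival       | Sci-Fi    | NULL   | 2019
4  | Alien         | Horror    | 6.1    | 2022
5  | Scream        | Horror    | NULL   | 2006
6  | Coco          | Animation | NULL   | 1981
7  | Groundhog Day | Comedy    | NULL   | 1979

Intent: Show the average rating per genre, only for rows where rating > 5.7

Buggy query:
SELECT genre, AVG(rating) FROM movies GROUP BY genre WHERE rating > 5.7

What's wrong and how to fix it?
Bug: WHERE cannot follow GROUP BY

Fix: Move the WHERE clause before GROUP BY

Corrected query:
SELECT genre, AVG(rating) FROM movies WHERE rating > 5.7 GROUP BY genre

Result:
genre     | AVG(rating)
----------+------------
Animation | 9.5        
Horror    | 6.1        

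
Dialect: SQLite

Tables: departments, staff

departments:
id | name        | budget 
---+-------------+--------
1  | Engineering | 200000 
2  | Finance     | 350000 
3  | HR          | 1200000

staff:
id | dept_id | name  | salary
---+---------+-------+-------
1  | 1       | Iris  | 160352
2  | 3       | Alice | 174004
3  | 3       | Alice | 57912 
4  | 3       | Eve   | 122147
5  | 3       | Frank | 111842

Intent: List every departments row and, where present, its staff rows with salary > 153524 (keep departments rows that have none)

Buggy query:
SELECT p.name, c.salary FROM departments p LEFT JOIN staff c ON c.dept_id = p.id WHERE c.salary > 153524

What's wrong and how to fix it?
Bug: Filtering c.salary in WHERE discards the NULL rows produced by LEFT JOIN, turning it into an inner join

Fix: Move the right-table condition into the ON clause so unmatched parents are kept

Corrected query:
SELECT p.name, c.salary FROM departments p LEFT JOIN staff c ON c.dept_id = p.id AND c.salary > 153524

Result:
name        | salary
------------+-------
Engineering | 160352
Finance     | NULL  
HR          | 174004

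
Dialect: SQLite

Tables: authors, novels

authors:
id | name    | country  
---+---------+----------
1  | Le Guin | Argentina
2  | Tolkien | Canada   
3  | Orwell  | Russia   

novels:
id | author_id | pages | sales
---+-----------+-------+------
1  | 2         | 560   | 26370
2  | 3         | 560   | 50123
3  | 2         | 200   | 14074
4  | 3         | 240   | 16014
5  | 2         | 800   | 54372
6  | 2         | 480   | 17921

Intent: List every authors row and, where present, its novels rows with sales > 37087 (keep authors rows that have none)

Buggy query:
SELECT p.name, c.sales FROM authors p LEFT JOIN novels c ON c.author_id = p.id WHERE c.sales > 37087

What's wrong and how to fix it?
Bug: Filtering c.sales in WHERE discards the NULL rows produced by LEFT JOIN, turning it into an inner join

Fix: Move the right-table condition into the ON clause so unmatched parents are kept

Corrected query:
SELECT p.name, c.sales FROM authors p LEFT JOIN novels c ON c.author_id = p.id AND c.sales > 37087

Result:
name    | sales
--------+------
Le Guin | NULL 
Tolkien | 54372
Orwell  | 50123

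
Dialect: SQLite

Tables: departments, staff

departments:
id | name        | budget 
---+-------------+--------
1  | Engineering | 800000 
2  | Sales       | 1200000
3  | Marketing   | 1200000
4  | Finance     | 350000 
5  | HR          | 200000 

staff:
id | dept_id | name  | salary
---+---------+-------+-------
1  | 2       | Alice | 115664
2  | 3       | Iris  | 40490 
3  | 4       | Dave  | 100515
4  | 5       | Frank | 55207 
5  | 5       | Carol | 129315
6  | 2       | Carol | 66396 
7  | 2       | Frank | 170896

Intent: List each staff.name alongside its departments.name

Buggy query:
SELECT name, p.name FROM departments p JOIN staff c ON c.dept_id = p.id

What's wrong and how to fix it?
Bug: Both tables have a 'name' column; the unqualified reference is ambiguous

Fix: Prefix ambiguous columns with the table alias

Corrected query:
SELECT c.name, p.name FROM departments p JOIN staff c ON c.dept_id = p.id

Result:
name  | name     
------+----------
Alice | Sales    
Iris  | Marketing
Dave  | Finance  
Frank | HR       
Carol | HR       
Carol | Sales    
Frank | Sales    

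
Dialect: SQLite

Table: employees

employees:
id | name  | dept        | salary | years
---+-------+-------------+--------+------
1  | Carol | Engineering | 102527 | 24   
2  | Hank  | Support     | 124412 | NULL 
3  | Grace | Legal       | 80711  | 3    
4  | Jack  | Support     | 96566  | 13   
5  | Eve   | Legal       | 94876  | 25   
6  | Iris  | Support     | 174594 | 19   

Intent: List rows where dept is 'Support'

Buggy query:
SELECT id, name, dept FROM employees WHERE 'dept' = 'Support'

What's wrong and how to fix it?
Bug: 'dept' in single quotes is a string literal, not the column; the comparison is literal-vs-literal and never true

Fix: Reference the column as dept without single quotes

Corrected query:
SELECT id, name, dept FROM employees WHERE dept = 'Support'

Result:
id | name | dept   
---+------+--------
2  | Hank | Support
4  | Jack | Support
6  | Iris | Support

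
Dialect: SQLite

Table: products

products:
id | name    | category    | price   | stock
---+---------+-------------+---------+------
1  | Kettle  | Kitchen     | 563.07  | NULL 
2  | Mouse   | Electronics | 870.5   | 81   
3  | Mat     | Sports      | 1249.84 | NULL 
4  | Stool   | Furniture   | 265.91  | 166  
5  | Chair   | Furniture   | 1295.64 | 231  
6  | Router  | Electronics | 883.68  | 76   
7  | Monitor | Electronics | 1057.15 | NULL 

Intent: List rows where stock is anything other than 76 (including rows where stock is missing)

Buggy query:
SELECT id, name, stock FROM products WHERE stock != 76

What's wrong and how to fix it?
Bug: Inequality against NULL is unknown, not true; rows with NULL are dropped

Fix: Add an explicit OR stock IS NULL to include the missing-value rows

Corrected query:
SELECT id, name, stock FROM products WHERE stock != 76 OR stock IS NULL

Result:
id | name    | stock
---+---------+------
1  | Kettle  | NULL 
2  | Mouse   | 81   
3  | Mat     | NULL 
4  | Stool   | 166  
5  | Chair   | 231  
7  | Monitor | NULL 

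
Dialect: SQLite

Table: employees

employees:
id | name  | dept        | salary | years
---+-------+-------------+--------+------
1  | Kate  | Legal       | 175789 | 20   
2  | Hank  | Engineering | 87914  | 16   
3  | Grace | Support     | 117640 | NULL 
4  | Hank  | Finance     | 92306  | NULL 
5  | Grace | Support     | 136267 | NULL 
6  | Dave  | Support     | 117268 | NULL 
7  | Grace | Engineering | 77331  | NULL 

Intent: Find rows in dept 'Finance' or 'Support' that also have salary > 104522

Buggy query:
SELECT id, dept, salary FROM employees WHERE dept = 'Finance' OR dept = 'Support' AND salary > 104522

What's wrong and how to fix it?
Bug: Without parentheses, AND is evaluated before OR, so the salary filter only applies to the 'Support' branch

Fix: Add parentheses around the OR so the AND applies to both alternatives

Corrected query:
SELECT id, dept, salary FROM employees WHERE (dept = 'Finance' OR dept = 'Support') AND salary > 104522

Result:
id | dept    | salary
---+---------+-------
3  | Support | 117640
5  | Support | 136267
6  | Support | 117268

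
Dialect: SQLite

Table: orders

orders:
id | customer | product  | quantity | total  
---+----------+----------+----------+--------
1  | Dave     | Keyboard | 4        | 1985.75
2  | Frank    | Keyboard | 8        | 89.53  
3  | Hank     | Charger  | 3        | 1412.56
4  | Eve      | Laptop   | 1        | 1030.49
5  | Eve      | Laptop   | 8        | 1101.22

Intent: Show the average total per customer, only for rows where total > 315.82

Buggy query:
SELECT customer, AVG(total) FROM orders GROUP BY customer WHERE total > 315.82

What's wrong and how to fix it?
Bug: WHERE cannot follow GROUP BY

Fix: Move the WHERE clause before GROUP BY

Corrected query:
SELECT customer, AVG(total) FROM orders WHERE total > 315.82 GROUP BY customer

Result:
customer | AVG(total)
---------+-----------
Dave     | 1985.75   
Eve      | 1065.855  
Hank     | 1412.56   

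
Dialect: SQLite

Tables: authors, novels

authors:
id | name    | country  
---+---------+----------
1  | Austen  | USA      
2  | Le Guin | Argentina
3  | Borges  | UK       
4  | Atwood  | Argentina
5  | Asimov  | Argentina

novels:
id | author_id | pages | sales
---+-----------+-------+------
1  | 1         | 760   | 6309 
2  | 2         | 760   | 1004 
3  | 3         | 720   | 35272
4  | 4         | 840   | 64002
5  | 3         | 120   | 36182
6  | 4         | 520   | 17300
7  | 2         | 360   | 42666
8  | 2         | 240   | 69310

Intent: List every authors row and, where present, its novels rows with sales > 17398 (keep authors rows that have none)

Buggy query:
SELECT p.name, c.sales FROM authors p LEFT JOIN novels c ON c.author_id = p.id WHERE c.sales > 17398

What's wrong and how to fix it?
Bug: Filtering c.sales in WHERE discards the NULL rows produced by LEFT JOIN, turning it into an inner join

Fix: Put 'c.sales > 17398' in the JOIN's ON clause instead of WHERE

Corrected query:
SELECT p.name, c.sales FROM authors p LEFT JOIN novels c ON c.author_id = p.id AND c.sales > 17398

Result:
name    | sales
--------+------
Austen  | NULL 
Le Guin | 42666
Le Guin | 69310
Borges  | 35272
Borges  | 36182
Atwood  | 64002
Asimov  | NULL 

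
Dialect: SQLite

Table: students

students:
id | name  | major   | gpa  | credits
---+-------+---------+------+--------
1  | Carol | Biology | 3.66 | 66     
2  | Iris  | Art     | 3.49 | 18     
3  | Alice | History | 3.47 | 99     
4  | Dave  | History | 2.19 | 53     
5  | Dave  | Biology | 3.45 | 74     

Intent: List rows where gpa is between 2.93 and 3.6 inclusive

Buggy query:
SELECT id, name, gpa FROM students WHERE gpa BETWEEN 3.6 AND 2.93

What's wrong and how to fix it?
Bug: BETWEEN expects the lower bound first; with 3.6 AND 2.93 the range is empty

Fix: Swap the bounds so the smaller value comes first

Corrected query:
SELECT id, name, gpa FROM students WHERE gpa BETWEEN 2.93 AND 3.6

Result:
id | name  | gpa 
---+-------+-----
2  | Iris  | 3.49
3  | Alice | 3.47
5  | Dave  | 3.45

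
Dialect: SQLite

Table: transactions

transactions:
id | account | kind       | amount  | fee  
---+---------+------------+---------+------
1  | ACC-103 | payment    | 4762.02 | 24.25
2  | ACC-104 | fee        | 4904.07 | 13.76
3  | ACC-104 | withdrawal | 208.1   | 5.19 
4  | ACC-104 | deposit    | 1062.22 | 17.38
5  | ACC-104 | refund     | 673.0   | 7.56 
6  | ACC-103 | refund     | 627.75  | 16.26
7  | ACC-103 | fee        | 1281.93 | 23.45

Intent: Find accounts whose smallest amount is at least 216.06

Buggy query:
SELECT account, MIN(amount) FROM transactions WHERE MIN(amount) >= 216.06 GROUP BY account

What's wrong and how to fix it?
Bug: MIN() in WHERE is a misuse of aggregate

Fix: Use HAVING for the per-group MIN condition

Corrected query:
SELECT account, MIN(amount) FROM transactions GROUP BY account HAVING MIN(amount) >= 216.06

Result:
account | MIN(amount)
--------+------------
ACC-103 | 627.75     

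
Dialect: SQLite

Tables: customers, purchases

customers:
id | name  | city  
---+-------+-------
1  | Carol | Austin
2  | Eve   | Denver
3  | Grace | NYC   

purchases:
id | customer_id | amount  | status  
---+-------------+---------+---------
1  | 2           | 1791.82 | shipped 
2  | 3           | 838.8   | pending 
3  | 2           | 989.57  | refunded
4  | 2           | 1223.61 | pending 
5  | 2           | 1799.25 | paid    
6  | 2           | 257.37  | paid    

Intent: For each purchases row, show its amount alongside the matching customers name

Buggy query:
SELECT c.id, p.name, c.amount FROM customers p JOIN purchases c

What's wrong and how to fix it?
Bug: Missing join condition: each purchases row is matched to all customers rows instead of just its own

Fix: Specify the join condition linking the foreign key to the parent id

Corrected query:
SELECT c.id, p.name, c.amount FROM customers p JOIN purchases c ON c.customer_id = p.id

Result:
id | name  | amount 
---+-------+--------
1  | Eve   | 1791.82
2  | Grace | 838.8  
3  | Eve   | 989.57 
4  | Eve   | 1223.61
5  | Eve   | 1799.25
6  | Eve   | 257.37 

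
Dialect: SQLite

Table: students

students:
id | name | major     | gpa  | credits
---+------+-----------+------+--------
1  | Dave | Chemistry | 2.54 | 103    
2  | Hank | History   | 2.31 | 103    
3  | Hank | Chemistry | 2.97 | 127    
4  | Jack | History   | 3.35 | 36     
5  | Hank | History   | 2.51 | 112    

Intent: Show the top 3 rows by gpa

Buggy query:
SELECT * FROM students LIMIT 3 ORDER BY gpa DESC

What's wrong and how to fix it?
Bug: ORDER BY cannot follow LIMIT; LIMIT is the final clause

Fix: Sort with ORDER BY, then apply LIMIT

Corrected query:
SELECT * FROM students ORDER BY gpa DESC LIMIT 3

Result:
id | name | major     | gpa  | credits
---+------+-----------+------+--------
4  | Jack | History   | 3.35 | 36     
3  | Hank | Chemistry | 2.97 | 127    
1  | Dave | Chemistry | 2.54 | 103    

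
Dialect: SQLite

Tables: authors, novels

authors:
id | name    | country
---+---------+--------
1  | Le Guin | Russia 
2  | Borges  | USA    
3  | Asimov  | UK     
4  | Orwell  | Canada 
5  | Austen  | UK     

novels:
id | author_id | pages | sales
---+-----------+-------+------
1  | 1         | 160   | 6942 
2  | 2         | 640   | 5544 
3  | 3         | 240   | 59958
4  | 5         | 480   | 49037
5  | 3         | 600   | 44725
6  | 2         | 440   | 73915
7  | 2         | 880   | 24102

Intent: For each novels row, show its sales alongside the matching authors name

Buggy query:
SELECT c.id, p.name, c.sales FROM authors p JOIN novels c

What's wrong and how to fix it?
Bug: Missing join condition: each novels row is matched to all authors rows instead of just its own

Fix: Specify the join condition linking the foreign key to the parent id

Corrected query:
SELECT c.id, p.name, c.sales FROM authors p JOIN novels c ON c.author_id = p.id

Result:
id | name    | sales
---+---------+------
1  | Le Guin | 6942 
2  | Borges  | 5544 
3  | Asimov  | 59958
4  | Austen  | 49037
5  | Asimov  | 44725
6  | Borges  | 73915
7  | Borges  | 24102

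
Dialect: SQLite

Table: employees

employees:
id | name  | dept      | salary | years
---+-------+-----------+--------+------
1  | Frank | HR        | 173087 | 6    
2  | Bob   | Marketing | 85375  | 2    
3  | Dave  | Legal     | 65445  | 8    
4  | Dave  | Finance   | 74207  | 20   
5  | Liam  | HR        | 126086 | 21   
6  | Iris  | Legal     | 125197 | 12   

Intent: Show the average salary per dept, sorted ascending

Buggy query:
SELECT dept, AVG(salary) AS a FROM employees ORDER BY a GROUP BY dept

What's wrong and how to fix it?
Bug: GROUP BY must precede ORDER BY

Fix: Reorder: SELECT … FROM … GROUP BY … ORDER BY …

Corrected query:
SELECT dept, AVG(salary) AS a FROM employees GROUP BY dept ORDER BY a

Result:
dept      | a       
----------+---------
Finance   | 74207   
Marketing | 85375   
Legal     | 95321   
HR        | 149586.5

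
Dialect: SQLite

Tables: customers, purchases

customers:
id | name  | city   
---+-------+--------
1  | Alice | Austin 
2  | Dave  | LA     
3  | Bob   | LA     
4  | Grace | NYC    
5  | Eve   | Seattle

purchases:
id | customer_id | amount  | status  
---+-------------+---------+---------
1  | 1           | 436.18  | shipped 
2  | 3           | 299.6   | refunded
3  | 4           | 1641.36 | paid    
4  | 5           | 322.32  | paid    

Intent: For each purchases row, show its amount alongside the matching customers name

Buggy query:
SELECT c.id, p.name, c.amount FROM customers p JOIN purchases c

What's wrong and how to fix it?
Bug: JOIN with no ON clause produces a cartesian product; every purchases row pairs with every customers row

Fix: Specify the join condition linking the foreign key to the parent id

Corrected query:
SELECT c.id, p.name, c.amount FROM customers p JOIN purchases c ON c.customer_id = p.id

Result:
id | name  | amount 
---+-------+--------
1  | Alice | 436.18 
2  | Bob   | 299.6  
3  | Grace | 1641.36
4  | Eve   | 322.32 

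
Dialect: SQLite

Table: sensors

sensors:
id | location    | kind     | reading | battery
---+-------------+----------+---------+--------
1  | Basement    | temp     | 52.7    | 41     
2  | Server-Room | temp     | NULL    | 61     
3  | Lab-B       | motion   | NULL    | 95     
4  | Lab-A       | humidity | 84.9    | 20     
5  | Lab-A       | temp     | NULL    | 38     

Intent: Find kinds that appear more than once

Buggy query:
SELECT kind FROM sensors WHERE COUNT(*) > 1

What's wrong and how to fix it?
Bug: COUNT(*) is an aggregate and cannot be used in WHERE

Fix: GROUP BY kind, then filter groups with HAVING COUNT(*) > 1

Corrected query:
SELECT kind FROM sensors GROUP BY kind HAVING COUNT(*) > 1

Result:
kind
----
temp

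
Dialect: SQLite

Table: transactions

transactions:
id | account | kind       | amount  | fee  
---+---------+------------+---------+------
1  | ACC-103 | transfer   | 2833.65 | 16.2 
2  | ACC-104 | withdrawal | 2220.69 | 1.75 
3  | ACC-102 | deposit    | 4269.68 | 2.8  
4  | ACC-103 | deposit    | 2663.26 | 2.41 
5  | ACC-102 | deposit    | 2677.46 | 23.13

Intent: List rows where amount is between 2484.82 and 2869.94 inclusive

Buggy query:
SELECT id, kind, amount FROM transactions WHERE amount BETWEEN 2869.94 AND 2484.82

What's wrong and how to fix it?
Bug: The bounds are reversed; BETWEEN a AND b requires a <= b to match anything

Fix: Write BETWEEN 2484.82 AND 2869.94

Corrected query:
SELECT id, kind, amount FROM transactions WHERE amount BETWEEN 2484.82 AND 2869.94

Result:
id | kind     | amount 
---+----------+--------
1  | transfer | 2833.65
4  | deposit  | 2663.26
5  | deposit  | 2677.46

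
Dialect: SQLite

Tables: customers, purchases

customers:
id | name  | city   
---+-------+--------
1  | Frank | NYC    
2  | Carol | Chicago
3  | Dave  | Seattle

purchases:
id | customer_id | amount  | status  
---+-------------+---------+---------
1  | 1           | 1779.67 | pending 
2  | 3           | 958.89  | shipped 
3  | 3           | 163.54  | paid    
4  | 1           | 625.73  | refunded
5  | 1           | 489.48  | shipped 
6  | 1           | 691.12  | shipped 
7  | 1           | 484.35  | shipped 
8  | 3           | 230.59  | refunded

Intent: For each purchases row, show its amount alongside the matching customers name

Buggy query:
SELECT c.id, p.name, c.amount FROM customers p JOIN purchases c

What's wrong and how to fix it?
Bug: Missing join condition: each purchases row is matched to all customers rows instead of just its own

Fix: Specify the join condition linking the foreign key to the parent id

Corrected query:
SELECT c.id, p.name, c.amount FROM customers p JOIN purchases c ON c.customer_id = p.id

Result:
id | name  | amount 
---+-------+--------
1  | Frank | 1779.67
2  | Dave  | 958.89 
3  | Dave  | 163.54 
4  | Frank | 625.73 
5  | Frank | 489.48 
6  | Frank | 691.12 
7  | Frank | 484.35 
8  | Dave  | 230.59 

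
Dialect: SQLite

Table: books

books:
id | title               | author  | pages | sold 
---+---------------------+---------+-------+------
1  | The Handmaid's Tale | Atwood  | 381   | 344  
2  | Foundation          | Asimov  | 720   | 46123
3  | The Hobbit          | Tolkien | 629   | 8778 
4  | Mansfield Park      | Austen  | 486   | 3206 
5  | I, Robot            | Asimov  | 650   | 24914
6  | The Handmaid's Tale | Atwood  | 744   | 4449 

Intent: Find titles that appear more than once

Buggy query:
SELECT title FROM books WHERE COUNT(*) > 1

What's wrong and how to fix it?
Bug: COUNT(*) is an aggregate and cannot be used in WHERE

Fix: Group first, then use HAVING for the count condition

Corrected query:
SELECT title FROM books GROUP BY title HAVING COUNT(*) > 1

Result:
title              
-------------------
The Handmaid's Tale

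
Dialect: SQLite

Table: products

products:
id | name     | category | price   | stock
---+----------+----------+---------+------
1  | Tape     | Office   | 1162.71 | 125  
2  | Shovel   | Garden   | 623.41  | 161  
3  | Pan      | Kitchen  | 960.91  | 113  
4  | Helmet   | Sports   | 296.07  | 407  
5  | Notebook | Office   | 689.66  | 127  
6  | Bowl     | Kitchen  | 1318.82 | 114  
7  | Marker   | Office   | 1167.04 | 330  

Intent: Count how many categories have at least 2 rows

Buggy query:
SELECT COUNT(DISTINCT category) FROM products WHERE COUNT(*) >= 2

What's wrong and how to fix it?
Bug: WHERE filters individual rows, not groups, so a group-level COUNT is invalid there

Fix: Use a subquery that GROUPs and filters with HAVING, then count its rows

Corrected query:
SELECT COUNT(*) FROM (SELECT category FROM products GROUP BY category HAVING COUNT(*) >= 2)

Result:
COUNT(*)
--------
2       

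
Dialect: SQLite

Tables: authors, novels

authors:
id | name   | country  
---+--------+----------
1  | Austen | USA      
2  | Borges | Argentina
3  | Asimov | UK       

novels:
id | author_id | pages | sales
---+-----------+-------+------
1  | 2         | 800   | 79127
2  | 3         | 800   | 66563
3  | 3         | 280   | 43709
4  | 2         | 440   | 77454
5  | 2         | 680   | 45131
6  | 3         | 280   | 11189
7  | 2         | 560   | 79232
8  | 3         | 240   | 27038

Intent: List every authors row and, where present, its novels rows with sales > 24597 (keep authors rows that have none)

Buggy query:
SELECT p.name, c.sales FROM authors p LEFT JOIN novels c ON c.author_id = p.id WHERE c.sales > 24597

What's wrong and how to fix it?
Bug: Filtering c.sales in WHERE discards the NULL rows produced by LEFT JOIN, turning it into an inner join

Fix: Move the right-table condition into the ON clause so unmatched parents are kept

Corrected query:
SELECT p.name, c.sales FROM authors p LEFT JOIN novels c ON c.author_id = p.id AND c.sales > 24597

Result:
name   | sales
-------+------
Austen | NULL 
Borges | 45131
Borges | 77454
Borges | 79127
Borges | 79232
Asimov | 27038
Asimov | 43709
Asimov | 66563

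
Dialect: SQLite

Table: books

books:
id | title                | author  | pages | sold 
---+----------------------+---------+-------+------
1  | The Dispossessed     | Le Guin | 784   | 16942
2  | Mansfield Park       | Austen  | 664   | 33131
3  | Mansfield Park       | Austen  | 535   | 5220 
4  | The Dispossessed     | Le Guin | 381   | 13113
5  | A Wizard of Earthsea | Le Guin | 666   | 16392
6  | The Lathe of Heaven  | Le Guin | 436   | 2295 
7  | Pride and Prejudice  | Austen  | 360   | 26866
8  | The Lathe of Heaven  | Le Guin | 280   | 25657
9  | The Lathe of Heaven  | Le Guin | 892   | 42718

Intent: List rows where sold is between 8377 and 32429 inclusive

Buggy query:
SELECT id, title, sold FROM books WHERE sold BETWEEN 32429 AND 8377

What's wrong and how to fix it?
Bug: BETWEEN expects the lower bound first; with 32429 AND 8377 the range is empty

Fix: Swap the bounds so the smaller value comes first

Corrected query:
SELECT id, title, sold FROM books WHERE sold BETWEEN 8377 AND 32429

Result:
id | title                | sold 
---+----------------------+------
1  | The Dispossessed     | 16942
4  | The Dispossessed     | 13113
5  | A Wizard of Earthsea | 16392
7  | Pride and Prejudice  | 26866
8  | The Lathe of Heaven  | 25657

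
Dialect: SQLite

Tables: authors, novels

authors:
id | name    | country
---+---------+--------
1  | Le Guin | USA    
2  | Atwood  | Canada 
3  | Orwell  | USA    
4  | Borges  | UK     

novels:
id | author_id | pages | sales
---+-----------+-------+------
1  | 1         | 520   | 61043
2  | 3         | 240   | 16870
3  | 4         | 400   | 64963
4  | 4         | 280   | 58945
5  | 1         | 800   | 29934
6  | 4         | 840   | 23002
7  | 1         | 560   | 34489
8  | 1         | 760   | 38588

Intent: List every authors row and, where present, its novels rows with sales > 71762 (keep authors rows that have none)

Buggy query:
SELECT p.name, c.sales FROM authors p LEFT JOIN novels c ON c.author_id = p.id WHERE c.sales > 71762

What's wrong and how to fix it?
Bug: Filtering c.sales in WHERE discards the NULL rows produced by LEFT JOIN, turning it into an inner join

Fix: Move the right-table condition into the ON clause so unmatched parents are kept

Corrected query:
SELECT p.name, c.sales FROM authors p LEFT JOIN novels c ON c.author_id = p.id AND c.sales > 71762

Result:
name    | sales
--------+------
Le Guin | NULL 
Atwood  | NULL 
Orwell  | NULL 
Borges  | NULL 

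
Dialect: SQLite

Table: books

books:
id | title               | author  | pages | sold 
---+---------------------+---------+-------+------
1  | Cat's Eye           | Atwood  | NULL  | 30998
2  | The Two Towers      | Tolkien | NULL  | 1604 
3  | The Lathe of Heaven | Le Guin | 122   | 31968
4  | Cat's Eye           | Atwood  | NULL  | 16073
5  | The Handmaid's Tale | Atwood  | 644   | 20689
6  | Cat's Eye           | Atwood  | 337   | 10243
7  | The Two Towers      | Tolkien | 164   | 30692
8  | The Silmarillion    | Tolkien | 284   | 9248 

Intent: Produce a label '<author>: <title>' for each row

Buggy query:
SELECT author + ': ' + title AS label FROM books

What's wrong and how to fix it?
Bug: '+' is numeric addition; on text columns SQLite converts them to 0 instead of concatenating

Fix: Replace + with || to concatenate text

Corrected query:
SELECT author || ': ' || title AS label FROM books

Result:
label                       
----------------------------
Atwood: Cat's Eye           
Tolkien: The Two Towers     
Le Guin: The Lathe of Heaven
Atwood: Cat's Eye           
Atwood: The Handmaid's Tale 
Atwood: Cat's Eye           
Tolkien: The Two Towers     
Tolkien: The Silmarillion   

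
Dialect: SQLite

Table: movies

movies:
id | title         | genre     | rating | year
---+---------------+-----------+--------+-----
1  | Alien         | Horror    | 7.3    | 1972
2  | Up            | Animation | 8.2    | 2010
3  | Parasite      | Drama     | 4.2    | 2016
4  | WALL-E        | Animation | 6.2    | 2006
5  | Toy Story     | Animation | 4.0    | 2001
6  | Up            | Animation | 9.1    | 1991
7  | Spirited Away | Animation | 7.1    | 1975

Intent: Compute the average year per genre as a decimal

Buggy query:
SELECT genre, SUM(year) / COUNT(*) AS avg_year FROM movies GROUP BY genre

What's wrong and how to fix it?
Bug: SUM(year) and COUNT(*) are both integers; the division truncates the fractional part

Fix: Multiply by 1.0 (or CAST to REAL) to force floating-point division

Corrected query:
SELECT genre, SUM(year) * 1.0 / COUNT(*) AS avg_year FROM movies GROUP BY genre

Result:
genre     | avg_year
----------+---------
Animation | 1996.6  
Drama     | 2016    
Horror    | 1972    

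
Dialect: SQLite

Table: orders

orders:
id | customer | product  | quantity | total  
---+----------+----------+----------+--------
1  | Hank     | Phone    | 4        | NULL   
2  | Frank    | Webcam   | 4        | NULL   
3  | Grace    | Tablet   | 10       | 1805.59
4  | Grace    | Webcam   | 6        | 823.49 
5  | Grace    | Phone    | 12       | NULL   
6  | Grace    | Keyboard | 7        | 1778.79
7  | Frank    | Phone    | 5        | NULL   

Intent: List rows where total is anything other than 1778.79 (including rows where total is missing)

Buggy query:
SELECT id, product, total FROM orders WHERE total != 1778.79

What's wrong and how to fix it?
Bug: Inequality against NULL is unknown, not true; rows with NULL are dropped

Fix: Add an explicit OR total IS NULL to include the missing-value rows

Corrected query:
SELECT id, product, total FROM orders WHERE total != 1778.79 OR total IS NULL

Result:
id | product | total  
---+---------+--------
1  | Phone   | NULL   
2  | Webcam  | NULL   
3  | Tablet  | 1805.59
4  | Webcam  | 823.49 
5  | Phone   | NULL   
7  | Phone   | NULL   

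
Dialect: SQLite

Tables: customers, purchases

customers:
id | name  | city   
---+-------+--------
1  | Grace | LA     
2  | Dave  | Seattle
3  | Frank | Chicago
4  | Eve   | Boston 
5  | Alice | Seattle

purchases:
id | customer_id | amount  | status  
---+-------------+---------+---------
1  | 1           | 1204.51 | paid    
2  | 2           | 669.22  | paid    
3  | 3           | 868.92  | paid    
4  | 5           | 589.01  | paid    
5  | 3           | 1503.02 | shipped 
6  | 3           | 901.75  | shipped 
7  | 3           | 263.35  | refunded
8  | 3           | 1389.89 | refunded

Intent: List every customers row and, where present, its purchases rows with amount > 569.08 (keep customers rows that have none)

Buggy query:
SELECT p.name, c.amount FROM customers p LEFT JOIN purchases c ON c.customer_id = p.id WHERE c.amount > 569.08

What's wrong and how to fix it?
Bug: A WHERE condition on the right-hand table after LEFT JOIN drops unmatched parents

Fix: Move the right-table condition into the ON clause so unmatched parents are kept

Corrected query:
SELECT p.name, c.amount FROM customers p LEFT JOIN purchases c ON c.customer_id = p.id AND c.amount > 569.08

Result:
name  | amount 
------+--------
Grace | 1204.51
Dave  | 669.22 
Frank | 868.92 
Frank | 901.75 
Frank | 1389.89
Frank | 1503.02
Eve   | NULL   
Alice | 589.01 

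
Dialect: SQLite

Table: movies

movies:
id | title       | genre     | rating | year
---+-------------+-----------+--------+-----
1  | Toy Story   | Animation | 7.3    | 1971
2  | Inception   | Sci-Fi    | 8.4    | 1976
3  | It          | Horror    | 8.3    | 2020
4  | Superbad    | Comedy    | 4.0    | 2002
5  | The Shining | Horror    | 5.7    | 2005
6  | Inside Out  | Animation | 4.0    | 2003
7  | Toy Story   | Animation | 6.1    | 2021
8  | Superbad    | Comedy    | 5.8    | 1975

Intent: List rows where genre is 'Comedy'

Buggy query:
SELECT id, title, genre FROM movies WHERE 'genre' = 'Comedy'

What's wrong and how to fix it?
Bug: 'genre' in single quotes is a string literal, not the column; the comparison is literal-vs-literal and never true

Fix: Reference the column as genre without single quotes

Corrected query:
SELECT id, title, genre FROM movies WHERE genre = 'Comedy'

Result:
id | title    | genre 
---+----------+-------
4  | Superbad | Comedy
8  | Superbad | Comedy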